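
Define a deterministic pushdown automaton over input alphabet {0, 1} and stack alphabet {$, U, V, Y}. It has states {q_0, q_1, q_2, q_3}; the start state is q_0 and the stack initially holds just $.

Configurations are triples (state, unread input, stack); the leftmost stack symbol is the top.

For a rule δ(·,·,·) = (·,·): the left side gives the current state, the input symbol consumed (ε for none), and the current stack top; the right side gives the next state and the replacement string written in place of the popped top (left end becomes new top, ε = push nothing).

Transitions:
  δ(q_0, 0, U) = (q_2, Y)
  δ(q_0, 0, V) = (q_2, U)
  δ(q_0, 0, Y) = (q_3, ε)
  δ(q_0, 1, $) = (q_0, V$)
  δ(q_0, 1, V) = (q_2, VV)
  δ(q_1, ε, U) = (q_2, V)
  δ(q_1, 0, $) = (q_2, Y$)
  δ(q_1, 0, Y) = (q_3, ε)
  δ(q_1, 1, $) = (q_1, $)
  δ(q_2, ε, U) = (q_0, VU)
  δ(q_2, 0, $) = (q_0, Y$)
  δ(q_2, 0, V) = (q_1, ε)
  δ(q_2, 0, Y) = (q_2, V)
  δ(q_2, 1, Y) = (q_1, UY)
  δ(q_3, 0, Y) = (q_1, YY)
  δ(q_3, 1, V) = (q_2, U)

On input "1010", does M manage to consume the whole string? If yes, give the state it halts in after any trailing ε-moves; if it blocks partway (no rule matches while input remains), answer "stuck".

(q_0, 1010, $) ⊢ (q_0, 010, V$) ⊢ (q_2, 10, U$) ⊢ (q_0, 10, VU$) ⊢ (q_2, 0, VVU$) ⊢ (q_1, ε, VU$)
All input consumed; M is in state q_1.

q_1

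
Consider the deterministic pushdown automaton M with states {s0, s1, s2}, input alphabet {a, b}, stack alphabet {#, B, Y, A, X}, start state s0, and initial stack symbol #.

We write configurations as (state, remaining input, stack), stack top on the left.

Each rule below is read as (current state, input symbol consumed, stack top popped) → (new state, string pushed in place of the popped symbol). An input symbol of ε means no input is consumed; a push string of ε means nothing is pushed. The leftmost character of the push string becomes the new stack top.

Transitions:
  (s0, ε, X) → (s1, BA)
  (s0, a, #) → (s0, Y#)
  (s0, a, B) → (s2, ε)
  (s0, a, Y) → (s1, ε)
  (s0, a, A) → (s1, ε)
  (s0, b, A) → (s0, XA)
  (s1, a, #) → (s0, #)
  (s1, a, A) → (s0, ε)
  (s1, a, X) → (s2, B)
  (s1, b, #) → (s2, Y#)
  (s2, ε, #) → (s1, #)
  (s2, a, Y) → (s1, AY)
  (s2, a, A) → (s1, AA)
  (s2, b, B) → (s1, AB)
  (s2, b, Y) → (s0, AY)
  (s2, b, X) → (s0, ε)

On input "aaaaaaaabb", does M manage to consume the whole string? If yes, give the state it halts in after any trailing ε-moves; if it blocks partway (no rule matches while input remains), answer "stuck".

(s0, aaaaaaaabb, #) ⊢ (s0, aaaaaaabb, Y#) ⊢ (s1, aaaaaabb, #) ⊢ (s0, aaaaabb, #) ⊢ (s0, aaaabb, Y#) ⊢ (s1, aaabb, #) ⊢ (s0, aabb, #) ⊢ (s0, abb, Y#) ⊢ (s1, bb, #) ⊢ (s2, b, Y#) ⊢ (s0, ε, AY#)
All input consumed; M is in state s0.

s0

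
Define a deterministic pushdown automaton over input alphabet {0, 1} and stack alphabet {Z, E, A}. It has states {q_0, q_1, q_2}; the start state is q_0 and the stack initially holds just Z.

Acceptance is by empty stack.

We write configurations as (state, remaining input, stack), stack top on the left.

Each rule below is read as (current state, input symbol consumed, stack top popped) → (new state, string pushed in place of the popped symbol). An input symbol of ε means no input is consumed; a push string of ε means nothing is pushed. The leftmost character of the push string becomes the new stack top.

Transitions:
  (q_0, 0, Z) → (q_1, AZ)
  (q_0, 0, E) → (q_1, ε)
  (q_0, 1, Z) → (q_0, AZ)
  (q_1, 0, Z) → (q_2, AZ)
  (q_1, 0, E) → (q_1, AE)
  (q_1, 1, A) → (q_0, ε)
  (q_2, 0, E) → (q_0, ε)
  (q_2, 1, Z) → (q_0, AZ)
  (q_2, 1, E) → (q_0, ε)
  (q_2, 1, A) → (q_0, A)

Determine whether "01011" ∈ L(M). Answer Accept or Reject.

Reject

(q_0, 01011, Z)
  read 0, top Z: go to q_1, push AZ → (q_1, 1011, AZ)
  read 1, top A: go to q_0, push ε → (q_0, 011, Z)
  read 0, top Z: go to q_1, push AZ → (q_1, 11, AZ)
  read 1, top A: go to q_0, push ε → (q_0, 1, Z)
  read 1, top Z: go to q_0, push AZ → (q_0, ε, AZ)
All input consumed; stack is AZ, not empty, and no further ε-move applies.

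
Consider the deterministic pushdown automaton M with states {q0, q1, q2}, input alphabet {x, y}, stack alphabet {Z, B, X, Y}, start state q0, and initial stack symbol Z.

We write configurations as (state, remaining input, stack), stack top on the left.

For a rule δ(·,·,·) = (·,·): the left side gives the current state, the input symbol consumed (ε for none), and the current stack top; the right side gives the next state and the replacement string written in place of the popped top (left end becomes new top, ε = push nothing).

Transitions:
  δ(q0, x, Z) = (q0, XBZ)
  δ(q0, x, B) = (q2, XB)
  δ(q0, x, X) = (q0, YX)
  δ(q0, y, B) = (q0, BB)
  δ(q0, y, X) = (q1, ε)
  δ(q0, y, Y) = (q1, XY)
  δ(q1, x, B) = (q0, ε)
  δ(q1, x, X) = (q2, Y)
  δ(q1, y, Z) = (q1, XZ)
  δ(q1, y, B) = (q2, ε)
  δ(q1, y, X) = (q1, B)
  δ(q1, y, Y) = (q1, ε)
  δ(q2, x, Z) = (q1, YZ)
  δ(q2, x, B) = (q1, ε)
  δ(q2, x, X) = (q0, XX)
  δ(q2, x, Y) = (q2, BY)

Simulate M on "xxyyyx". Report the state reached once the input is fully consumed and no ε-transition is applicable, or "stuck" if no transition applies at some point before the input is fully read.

q2

(q0, xxyyyx, Z)
  read x, top Z: go to q0, push XBZ → (q0, xyyyx, XBZ)
  read x, top X: go to q0, push YX → (q0, yyyx, YXBZ)
  read y, top Y: go to q1, push XY → (q1, yyx, XYXBZ)
  read y, top X: go to q1, push B → (q1, yx, BYXBZ)
  read y, top B: go to q2, push ε → (q2, x, YXBZ)
  read x, top Y: go to q2, push BY → (q2, ε, BYXBZ)
All input consumed; M is in state q2.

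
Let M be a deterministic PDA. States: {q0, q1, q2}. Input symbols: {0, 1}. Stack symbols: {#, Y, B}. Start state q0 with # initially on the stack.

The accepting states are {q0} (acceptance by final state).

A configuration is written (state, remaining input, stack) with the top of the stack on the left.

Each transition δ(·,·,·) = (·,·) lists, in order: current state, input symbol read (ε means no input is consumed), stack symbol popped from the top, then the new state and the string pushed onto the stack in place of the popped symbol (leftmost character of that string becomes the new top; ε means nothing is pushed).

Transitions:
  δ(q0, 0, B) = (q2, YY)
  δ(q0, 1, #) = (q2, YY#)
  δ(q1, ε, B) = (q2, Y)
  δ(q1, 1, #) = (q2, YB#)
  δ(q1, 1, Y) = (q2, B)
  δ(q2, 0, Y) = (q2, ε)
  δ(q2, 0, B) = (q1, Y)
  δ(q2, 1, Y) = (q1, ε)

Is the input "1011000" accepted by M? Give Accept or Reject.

(q0, 1011000, #)
  read 1, top #: go to q2, push YY# → (q2, 011000, YY#)
  read 0, top Y: go to q2, push ε → (q2, 11000, Y#)
  read 1, top Y: go to q1, push ε → (q1, 1000, #)
  read 1, top #: go to q2, push YB# → (q2, 000, YB#)
  read 0, top Y: go to q2, push ε → (q2, 00, B#)
  read 0, top B: go to q1, push Y → (q1, 0, Y#)
No transition applies at (q1, 0, Y#); input not fully consumed.

Reject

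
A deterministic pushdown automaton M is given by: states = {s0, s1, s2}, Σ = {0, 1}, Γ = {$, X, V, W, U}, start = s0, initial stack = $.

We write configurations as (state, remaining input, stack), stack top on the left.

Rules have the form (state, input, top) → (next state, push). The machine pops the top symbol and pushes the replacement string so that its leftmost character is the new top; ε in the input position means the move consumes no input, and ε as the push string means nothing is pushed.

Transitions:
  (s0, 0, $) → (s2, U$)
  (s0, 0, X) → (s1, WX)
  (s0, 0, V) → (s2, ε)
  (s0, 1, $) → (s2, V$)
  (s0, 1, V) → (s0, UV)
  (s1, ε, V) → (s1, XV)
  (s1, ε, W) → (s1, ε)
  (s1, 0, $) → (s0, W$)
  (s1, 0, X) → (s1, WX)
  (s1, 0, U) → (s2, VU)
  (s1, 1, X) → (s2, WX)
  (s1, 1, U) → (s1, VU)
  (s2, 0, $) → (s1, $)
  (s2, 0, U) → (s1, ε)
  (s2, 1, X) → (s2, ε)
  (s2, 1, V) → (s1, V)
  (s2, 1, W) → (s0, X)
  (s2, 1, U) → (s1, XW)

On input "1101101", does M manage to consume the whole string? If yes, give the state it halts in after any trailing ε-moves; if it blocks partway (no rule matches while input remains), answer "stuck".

(s0, 1101101, $) ⊢ (s2, 101101, V$) ⊢ (s1, 01101, V$) ⊢ (s1, 01101, XV$) ⊢ (s1, 1101, WXV$) ⊢ (s1, 1101, XV$) ⊢ (s2, 101, WXV$) ⊢ (s0, 01, XXV$) ⊢ (s1, 1, WXXV$) ⊢ (s1, 1, XXV$) ⊢ (s2, ε, WXXV$)
All input consumed; M is in state s2.

s2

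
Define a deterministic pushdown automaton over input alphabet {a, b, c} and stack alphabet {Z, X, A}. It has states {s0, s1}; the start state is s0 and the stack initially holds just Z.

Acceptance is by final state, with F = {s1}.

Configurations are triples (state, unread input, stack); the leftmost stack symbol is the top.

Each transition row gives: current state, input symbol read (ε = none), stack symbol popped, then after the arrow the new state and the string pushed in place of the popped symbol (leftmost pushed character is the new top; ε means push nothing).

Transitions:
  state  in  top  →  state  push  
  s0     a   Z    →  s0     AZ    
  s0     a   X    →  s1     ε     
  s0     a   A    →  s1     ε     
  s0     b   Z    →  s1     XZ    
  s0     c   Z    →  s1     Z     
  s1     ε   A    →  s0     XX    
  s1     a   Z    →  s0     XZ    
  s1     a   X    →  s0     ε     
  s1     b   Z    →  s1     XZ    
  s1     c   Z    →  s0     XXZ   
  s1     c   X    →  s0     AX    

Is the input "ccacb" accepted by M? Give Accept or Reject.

(s0, ccacb, Z)
  read c, top Z: go to s1, push Z → (s1, cacb, Z)
  read c, top Z: go to s0, push XXZ → (s0, acb, XXZ)
  read a, top X: go to s1, push ε → (s1, cb, XZ)
  read c, top X: go to s0, push AX → (s0, b, AXZ)
No transition applies at (s0, b, AXZ); input not fully consumed.

Reject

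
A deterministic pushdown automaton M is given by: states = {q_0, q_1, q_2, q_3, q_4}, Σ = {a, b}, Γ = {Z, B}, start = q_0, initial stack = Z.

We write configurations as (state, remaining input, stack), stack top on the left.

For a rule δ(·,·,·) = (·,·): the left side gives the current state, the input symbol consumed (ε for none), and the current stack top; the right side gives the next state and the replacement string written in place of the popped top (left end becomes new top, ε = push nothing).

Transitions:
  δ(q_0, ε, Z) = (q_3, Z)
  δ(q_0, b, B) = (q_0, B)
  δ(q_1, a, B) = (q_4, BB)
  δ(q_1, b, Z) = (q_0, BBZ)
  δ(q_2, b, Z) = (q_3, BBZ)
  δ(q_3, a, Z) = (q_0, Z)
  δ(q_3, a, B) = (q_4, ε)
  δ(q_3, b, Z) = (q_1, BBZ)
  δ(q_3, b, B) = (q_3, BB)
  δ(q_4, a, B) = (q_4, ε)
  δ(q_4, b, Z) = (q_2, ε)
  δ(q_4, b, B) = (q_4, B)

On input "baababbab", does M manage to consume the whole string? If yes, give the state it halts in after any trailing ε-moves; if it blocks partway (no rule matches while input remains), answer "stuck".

q_2

(q_0, baababbab, Z) ⊢ (q_3, baababbab, Z) ⊢ (q_1, aababbab, BBZ) ⊢ (q_4, ababbab, BBBZ) ⊢ (q_4, babbab, BBZ) ⊢ (q_4, abbab, BBZ) ⊢ (q_4, bbab, BZ) ⊢ (q_4, bab, BZ) ⊢ (q_4, ab, BZ) ⊢ (q_4, b, Z) ⊢ (q_2, ε, ε)
All input consumed; M is in state q_2.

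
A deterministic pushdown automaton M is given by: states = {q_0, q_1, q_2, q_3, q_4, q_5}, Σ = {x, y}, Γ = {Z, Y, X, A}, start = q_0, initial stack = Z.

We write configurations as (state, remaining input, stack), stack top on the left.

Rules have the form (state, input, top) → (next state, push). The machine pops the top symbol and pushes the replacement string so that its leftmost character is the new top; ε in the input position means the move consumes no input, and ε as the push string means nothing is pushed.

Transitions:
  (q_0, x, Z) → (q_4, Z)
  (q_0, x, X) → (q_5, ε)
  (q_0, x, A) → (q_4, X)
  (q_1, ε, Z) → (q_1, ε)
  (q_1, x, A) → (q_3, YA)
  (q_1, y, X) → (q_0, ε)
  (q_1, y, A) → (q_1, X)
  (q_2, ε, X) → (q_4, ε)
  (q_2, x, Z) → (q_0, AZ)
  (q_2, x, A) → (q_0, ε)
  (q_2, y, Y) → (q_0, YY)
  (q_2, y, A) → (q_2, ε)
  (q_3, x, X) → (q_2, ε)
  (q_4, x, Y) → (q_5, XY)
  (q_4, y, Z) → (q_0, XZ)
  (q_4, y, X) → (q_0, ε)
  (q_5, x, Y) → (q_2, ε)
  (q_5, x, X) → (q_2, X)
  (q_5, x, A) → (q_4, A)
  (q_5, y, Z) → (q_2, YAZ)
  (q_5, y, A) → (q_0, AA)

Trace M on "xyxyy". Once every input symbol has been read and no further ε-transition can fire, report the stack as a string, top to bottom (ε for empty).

(q_0, xyxyy, Z)
  read x, top Z: go to q_4, push Z → (q_4, yxyy, Z)
  read y, top Z: go to q_0, push XZ → (q_0, xyy, XZ)
  read x, top X: go to q_5, push ε → (q_5, yy, Z)
  read y, top Z: go to q_2, push YAZ → (q_2, y, YAZ)
  read y, top Y: go to q_0, push YY → (q_0, ε, YYAZ)
All input consumed in state q_0 with stack YYAZ.

YYAZ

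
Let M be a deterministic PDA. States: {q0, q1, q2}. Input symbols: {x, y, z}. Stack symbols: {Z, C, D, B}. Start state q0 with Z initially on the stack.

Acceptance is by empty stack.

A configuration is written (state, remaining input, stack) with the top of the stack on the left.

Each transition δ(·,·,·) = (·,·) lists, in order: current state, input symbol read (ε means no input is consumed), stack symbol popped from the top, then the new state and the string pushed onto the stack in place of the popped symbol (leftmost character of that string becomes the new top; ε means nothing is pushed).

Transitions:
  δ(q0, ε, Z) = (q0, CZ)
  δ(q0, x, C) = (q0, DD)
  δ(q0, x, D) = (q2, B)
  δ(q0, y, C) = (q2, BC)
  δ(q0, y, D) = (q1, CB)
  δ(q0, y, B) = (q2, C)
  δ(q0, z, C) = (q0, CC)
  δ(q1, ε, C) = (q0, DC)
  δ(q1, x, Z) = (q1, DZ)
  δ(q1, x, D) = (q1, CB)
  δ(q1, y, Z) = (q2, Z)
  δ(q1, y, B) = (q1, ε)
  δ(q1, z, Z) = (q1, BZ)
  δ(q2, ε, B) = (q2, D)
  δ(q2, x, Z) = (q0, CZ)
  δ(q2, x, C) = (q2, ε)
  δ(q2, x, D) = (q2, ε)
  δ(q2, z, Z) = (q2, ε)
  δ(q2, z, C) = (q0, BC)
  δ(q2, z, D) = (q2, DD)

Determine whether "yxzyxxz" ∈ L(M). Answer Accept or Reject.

(q0, yxzyxxz, Z)
  ε-move, top Z: go to q0, push CZ → (q0, yxzyxxz, CZ)
  read y, top C: go to q2, push BC → (q2, xzyxxz, BCZ)
  ε-move, top B: go to q2, push D → (q2, xzyxxz, DCZ)
  read x, top D: go to q2, push ε → (q2, zyxxz, CZ)
  read z, top C: go to q0, push BC → (q0, yxxz, BCZ)
  read y, top B: go to q2, push C → (q2, xxz, CCZ)
  read x, top C: go to q2, push ε → (q2, xz, CZ)
  read x, top C: go to q2, push ε → (q2, z, Z)
  read z, top Z: go to q2, push ε → (q2, ε, ε)
All input consumed and the stack is empty.

Accept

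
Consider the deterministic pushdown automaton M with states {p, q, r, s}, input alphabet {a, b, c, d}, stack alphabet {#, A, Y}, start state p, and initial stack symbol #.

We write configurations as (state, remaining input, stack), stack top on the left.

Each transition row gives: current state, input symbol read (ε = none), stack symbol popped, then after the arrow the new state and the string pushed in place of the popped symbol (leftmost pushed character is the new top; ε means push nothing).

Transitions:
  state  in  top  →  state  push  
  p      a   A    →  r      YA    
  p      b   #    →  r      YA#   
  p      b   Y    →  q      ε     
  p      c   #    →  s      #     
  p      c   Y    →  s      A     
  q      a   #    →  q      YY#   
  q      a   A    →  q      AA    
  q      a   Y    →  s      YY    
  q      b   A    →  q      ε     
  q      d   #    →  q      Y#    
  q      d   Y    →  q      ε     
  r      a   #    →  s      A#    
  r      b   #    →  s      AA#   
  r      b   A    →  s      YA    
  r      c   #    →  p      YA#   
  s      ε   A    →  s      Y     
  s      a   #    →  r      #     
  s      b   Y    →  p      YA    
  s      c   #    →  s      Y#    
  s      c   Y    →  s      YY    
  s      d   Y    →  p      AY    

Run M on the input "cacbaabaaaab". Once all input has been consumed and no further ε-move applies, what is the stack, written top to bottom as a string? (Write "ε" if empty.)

AAAAA#

(p, cacbaabaaaab, #)
  read c, top #: go to s, push # → (s, acbaabaaaab, #)
  read a, top #: go to r, push # → (r, cbaabaaaab, #)
  read c, top #: go to p, push YA# → (p, baabaaaab, YA#)
  read b, top Y: go to q, push ε → (q, aabaaaab, A#)
  read a, top A: go to q, push AA → (q, abaaaab, AA#)
  read a, top A: go to q, push AA → (q, baaaab, AAA#)
  read b, top A: go to q, push ε → (q, aaaab, AA#)
  read a, top A: go to q, push AA → (q, aaab, AAA#)
  read a, top A: go to q, push AA → (q, aab, AAAA#)
  read a, top A: go to q, push AA → (q, ab, AAAAA#)
  read a, top A: go to q, push AA → (q, b, AAAAAA#)
  read b, top A: go to q, push ε → (q, ε, AAAAA#)
All input consumed in state q with stack AAAAA#.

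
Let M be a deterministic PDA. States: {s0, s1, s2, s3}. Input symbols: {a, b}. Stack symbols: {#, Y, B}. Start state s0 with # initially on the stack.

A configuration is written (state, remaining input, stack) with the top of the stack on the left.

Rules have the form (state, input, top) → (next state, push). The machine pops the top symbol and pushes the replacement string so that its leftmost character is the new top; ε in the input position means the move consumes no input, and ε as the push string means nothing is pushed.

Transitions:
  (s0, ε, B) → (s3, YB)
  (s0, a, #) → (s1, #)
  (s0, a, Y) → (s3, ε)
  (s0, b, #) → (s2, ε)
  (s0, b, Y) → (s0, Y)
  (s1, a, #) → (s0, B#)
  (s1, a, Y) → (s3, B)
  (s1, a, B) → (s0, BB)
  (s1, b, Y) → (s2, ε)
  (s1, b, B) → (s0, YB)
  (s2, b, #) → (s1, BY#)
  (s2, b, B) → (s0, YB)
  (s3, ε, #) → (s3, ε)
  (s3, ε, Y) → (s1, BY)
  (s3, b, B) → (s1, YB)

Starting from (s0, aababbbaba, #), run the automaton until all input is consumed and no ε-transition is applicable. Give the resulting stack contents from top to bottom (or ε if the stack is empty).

(s0, aababbbaba, #)
  read a, top #: go to s1, push # → (s1, ababbbaba, #)
  read a, top #: go to s0, push B# → (s0, babbbaba, B#)
  ε-move, top B: go to s3, push YB → (s3, babbbaba, YB#)
  ε-move, top Y: go to s1, push BY → (s1, babbbaba, BYB#)
  read b, top B: go to s0, push YB → (s0, abbbaba, YBYB#)
  read a, top Y: go to s3, push ε → (s3, bbbaba, BYB#)
  read b, top B: go to s1, push YB → (s1, bbaba, YBYB#)
  read b, top Y: go to s2, push ε → (s2, baba, BYB#)
  read b, top B: go to s0, push YB → (s0, aba, YBYB#)
  read a, top Y: go to s3, push ε → (s3, ba, BYB#)
  read b, top B: go to s1, push YB → (s1, a, YBYB#)
  read a, top Y: go to s3, push B → (s3, ε, BBYB#)
All input consumed in state s3 with stack BBYB#.

BBYB#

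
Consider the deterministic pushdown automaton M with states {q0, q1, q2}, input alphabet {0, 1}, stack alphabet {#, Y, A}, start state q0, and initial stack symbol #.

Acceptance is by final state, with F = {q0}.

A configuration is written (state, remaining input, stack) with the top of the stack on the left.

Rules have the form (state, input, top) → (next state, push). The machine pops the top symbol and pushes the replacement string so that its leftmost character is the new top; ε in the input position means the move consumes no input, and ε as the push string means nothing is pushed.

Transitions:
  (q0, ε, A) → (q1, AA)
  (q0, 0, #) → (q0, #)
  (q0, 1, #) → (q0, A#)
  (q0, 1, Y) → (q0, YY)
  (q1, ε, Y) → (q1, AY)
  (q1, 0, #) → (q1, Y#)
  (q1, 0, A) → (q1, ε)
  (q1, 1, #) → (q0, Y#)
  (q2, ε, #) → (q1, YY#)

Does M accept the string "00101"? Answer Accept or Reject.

Reject

(q0, 00101, #)
  read 0, top #: go to q0, push # → (q0, 0101, #)
  read 0, top #: go to q0, push # → (q0, 101, #)
  read 1, top #: go to q0, push A# → (q0, 01, A#)
  ε-move, top A: go to q1, push AA → (q1, 01, AA#)
  read 0, top A: go to q1, push ε → (q1, 1, A#)
No transition applies at (q1, 1, A#); input not fully consumed.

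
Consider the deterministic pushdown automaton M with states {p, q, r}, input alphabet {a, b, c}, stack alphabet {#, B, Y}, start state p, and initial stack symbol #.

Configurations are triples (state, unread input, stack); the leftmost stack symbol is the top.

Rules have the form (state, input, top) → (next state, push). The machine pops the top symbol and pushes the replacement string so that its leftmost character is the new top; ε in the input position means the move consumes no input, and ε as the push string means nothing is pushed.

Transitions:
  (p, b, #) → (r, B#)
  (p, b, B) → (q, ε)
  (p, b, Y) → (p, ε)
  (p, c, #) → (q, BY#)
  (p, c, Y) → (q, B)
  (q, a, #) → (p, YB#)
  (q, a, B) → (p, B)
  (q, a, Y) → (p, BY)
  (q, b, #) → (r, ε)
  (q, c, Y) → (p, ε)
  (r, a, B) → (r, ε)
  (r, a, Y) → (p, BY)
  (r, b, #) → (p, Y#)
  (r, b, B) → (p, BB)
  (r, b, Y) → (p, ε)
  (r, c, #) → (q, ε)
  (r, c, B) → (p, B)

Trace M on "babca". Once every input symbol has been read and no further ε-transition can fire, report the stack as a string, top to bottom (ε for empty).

(p, babca, #) ⊢ (r, abca, B#) ⊢ (r, bca, #) ⊢ (p, ca, Y#) ⊢ (q, a, B#) ⊢ (p, ε, B#)
All input consumed in state p with stack B#.

B#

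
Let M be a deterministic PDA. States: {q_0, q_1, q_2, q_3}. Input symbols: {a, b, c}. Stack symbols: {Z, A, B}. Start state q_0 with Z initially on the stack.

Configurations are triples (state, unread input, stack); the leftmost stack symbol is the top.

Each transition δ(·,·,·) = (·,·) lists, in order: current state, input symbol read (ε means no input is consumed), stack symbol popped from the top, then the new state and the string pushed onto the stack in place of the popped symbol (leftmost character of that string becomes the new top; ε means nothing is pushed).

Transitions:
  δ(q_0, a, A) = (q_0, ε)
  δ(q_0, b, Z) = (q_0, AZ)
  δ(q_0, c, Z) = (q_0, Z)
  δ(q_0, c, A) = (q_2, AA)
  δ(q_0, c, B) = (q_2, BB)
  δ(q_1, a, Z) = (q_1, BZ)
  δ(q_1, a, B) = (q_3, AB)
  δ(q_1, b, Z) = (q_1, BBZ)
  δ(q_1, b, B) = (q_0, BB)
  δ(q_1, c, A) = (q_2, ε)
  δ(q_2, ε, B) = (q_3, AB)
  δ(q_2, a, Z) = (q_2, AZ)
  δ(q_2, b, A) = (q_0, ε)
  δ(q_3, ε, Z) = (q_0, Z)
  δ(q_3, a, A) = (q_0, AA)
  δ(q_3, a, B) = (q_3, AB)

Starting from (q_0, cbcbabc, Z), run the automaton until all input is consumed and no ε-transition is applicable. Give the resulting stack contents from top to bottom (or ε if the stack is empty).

(q_0, cbcbabc, Z)
  read c, top Z: go to q_0, push Z → (q_0, bcbabc, Z)
  read b, top Z: go to q_0, push AZ → (q_0, cbabc, AZ)
  read c, top A: go to q_2, push AA → (q_2, babc, AAZ)
  read b, top A: go to q_0, push ε → (q_0, abc, AZ)
  read a, top A: go to q_0, push ε → (q_0, bc, Z)
  read b, top Z: go to q_0, push AZ → (q_0, c, AZ)
  read c, top A: go to q_2, push AA → (q_2, ε, AAZ)
All input consumed in state q_2 with stack AAZ.

AAZ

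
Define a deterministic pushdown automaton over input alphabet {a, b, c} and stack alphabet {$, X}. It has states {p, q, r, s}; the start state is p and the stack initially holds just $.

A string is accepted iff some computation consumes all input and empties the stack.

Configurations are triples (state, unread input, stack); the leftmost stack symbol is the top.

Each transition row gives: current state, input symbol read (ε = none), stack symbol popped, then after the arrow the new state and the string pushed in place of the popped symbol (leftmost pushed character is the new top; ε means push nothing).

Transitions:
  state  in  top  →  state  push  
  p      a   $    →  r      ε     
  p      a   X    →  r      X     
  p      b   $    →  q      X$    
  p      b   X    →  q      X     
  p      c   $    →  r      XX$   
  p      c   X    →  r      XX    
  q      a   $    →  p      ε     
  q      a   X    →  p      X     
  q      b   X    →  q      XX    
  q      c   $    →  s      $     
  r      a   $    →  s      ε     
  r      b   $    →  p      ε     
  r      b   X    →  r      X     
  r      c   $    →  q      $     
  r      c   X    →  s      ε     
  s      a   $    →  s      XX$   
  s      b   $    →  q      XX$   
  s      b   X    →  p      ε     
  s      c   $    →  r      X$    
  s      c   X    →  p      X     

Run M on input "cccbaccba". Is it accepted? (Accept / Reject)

Accept

(p, cccbaccba, $)
  read c, top $: go to r, push XX$ → (r, ccbaccba, XX$)
  read c, top X: go to s, push ε → (s, cbaccba, X$)
  read c, top X: go to p, push X → (p, baccba, X$)
  read b, top X: go to q, push X → (q, accba, X$)
  read a, top X: go to p, push X → (p, ccba, X$)
  read c, top X: go to r, push XX → (r, cba, XX$)
  read c, top X: go to s, push ε → (s, ba, X$)
  read b, top X: go to p, push ε → (p, a, $)
  read a, top $: go to r, push ε → (r, ε, ε)
All input consumed and the stack is empty.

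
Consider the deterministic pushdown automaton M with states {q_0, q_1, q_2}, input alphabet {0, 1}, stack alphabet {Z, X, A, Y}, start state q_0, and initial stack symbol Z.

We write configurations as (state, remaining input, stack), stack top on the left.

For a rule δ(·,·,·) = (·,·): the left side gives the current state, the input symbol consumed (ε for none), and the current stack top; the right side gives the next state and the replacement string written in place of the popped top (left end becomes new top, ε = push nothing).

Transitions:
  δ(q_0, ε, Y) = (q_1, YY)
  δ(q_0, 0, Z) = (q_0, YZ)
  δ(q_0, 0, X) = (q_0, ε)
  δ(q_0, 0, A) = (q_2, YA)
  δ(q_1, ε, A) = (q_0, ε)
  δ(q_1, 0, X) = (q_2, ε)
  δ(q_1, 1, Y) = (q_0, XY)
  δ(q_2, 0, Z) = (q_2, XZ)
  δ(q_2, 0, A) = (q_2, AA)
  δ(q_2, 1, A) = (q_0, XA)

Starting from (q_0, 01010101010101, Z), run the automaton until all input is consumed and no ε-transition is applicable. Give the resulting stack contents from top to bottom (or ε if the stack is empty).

XYYYYYYYYZ

(q_0, 01010101010101, Z)
  read 0, top Z: go to q_0, push YZ → (q_0, 1010101010101, YZ)
  ε-move, top Y: go to q_1, push YY → (q_1, 1010101010101, YYZ)
  read 1, top Y: go to q_0, push XY → (q_0, 010101010101, XYYZ)
  read 0, top X: go to q_0, push ε → (q_0, 10101010101, YYZ)
  ε-move, top Y: go to q_1, push YY → (q_1, 10101010101, YYYZ)
  read 1, top Y: go to q_0, push XY → (q_0, 0101010101, XYYYZ)
  read 0, top X: go to q_0, push ε → (q_0, 101010101, YYYZ)
  ε-move, top Y: go to q_1, push YY → (q_1, 101010101, YYYYZ)
  read 1, top Y: go to q_0, push XY → (q_0, 01010101, XYYYYZ)
  read 0, top X: go to q_0, push ε → (q_0, 1010101, YYYYZ)
  ε-move, top Y: go to q_1, push YY → (q_1, 1010101, YYYYYZ)
  read 1, top Y: go to q_0, push XY → (q_0, 010101, XYYYYYZ)
  read 0, top X: go to q_0, push ε → (q_0, 10101, YYYYYZ)
  ε-move, top Y: go to q_1, push YY → (q_1, 10101, YYYYYYZ)
  read 1, top Y: go to q_0, push XY → (q_0, 0101, XYYYYYYZ)
  read 0, top X: go to q_0, push ε → (q_0, 101, YYYYYYZ)
  ε-move, top Y: go to q_1, push YY → (q_1, 101, YYYYYYYZ)
  read 1, top Y: go to q_0, push XY → (q_0, 01, XYYYYYYYZ)
  read 0, top X: go to q_0, push ε → (q_0, 1, YYYYYYYZ)
  ε-move, top Y: go to q_1, push YY → (q_1, 1, YYYYYYYYZ)
  read 1, top Y: go to q_0, push XY → (q_0, ε, XYYYYYYYYZ)
All input consumed in state q_0 with stack XYYYYYYYYZ.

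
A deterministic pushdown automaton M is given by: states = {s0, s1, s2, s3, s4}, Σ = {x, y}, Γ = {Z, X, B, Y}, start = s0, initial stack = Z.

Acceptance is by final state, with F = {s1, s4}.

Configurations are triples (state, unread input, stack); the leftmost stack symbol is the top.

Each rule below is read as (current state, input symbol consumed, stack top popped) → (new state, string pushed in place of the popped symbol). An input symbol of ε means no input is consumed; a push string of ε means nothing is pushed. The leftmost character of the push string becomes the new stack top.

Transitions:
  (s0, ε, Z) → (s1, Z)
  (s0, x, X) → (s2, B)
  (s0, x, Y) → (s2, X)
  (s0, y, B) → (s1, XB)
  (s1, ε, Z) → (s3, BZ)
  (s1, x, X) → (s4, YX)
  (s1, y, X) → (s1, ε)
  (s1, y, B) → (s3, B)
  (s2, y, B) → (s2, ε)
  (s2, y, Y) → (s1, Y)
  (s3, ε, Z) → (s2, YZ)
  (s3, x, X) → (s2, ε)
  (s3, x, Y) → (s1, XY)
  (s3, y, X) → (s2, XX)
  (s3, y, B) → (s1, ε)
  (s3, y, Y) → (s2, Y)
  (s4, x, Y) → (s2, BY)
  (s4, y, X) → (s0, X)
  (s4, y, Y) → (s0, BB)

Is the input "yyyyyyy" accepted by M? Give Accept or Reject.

Accept

(s0, yyyyyyy, Z)
  ε-move, top Z: go to s1, push Z → (s1, yyyyyyy, Z)
  ε-move, top Z: go to s3, push BZ → (s3, yyyyyyy, BZ)
  read y, top B: go to s1, push ε → (s1, yyyyyy, Z)
  ε-move, top Z: go to s3, push BZ → (s3, yyyyyy, BZ)
  read y, top B: go to s1, push ε → (s1, yyyyy, Z)
  ε-move, top Z: go to s3, push BZ → (s3, yyyyy, BZ)
  read y, top B: go to s1, push ε → (s1, yyyy, Z)
  ε-move, top Z: go to s3, push BZ → (s3, yyyy, BZ)
  read y, top B: go to s1, push ε → (s1, yyy, Z)
  ε-move, top Z: go to s3, push BZ → (s3, yyy, BZ)
  read y, top B: go to s1, push ε → (s1, yy, Z)
  ε-move, top Z: go to s3, push BZ → (s3, yy, BZ)
  read y, top B: go to s1, push ε → (s1, y, Z)
  ε-move, top Z: go to s3, push BZ → (s3, y, BZ)
  read y, top B: go to s1, push ε → (s1, ε, Z)
All input consumed; state s1 ∈ F.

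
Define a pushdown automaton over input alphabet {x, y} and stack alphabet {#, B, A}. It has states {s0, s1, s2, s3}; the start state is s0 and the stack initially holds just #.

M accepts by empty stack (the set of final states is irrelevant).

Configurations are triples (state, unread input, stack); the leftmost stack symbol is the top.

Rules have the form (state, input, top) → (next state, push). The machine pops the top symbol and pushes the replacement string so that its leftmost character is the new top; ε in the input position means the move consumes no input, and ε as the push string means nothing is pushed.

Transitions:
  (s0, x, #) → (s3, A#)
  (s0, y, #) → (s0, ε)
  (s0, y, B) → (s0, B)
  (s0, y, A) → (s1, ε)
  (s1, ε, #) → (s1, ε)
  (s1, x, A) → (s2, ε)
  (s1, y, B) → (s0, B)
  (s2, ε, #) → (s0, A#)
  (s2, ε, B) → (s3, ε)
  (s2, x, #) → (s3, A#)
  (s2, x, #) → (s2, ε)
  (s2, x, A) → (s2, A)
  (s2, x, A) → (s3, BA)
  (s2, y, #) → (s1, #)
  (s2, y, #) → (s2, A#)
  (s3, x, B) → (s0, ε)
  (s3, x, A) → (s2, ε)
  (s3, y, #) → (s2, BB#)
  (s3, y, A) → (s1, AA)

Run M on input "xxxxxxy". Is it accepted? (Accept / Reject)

Accept

One accepting computation: (s0, xxxxxxy, #) ⊢ (s3, xxxxxy, A#) ⊢ (s2, xxxxy, #) ⊢ (s3, xxxy, A#) ⊢ (s2, xxy, #) ⊢ (s3, xy, A#) ⊢ (s2, y, #) ⊢ (s1, ε, #) ⊢ (s1, ε, ε)
All input consumed and the stack is empty.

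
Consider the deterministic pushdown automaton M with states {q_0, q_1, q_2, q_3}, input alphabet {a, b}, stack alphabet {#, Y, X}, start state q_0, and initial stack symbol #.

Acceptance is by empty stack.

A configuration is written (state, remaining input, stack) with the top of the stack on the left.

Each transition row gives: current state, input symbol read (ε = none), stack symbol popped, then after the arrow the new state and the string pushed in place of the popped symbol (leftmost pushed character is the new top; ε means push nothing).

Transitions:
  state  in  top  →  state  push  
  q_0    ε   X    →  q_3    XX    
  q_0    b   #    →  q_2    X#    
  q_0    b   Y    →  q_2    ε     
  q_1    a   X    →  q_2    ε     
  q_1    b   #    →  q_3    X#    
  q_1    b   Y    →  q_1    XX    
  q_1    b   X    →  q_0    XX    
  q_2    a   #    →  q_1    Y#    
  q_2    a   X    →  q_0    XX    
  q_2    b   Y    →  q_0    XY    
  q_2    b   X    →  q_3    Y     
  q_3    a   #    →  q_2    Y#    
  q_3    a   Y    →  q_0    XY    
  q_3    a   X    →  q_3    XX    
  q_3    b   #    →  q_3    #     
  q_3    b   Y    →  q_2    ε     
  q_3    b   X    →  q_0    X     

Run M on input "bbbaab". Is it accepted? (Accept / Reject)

(q_0, bbbaab, #)
  read b, top #: go to q_2, push X# → (q_2, bbaab, X#)
  read b, top X: go to q_3, push Y → (q_3, baab, Y#)
  read b, top Y: go to q_2, push ε → (q_2, aab, #)
  read a, top #: go to q_1, push Y# → (q_1, ab, Y#)
No transition applies at (q_1, ab, Y#); input not fully consumed.

Reject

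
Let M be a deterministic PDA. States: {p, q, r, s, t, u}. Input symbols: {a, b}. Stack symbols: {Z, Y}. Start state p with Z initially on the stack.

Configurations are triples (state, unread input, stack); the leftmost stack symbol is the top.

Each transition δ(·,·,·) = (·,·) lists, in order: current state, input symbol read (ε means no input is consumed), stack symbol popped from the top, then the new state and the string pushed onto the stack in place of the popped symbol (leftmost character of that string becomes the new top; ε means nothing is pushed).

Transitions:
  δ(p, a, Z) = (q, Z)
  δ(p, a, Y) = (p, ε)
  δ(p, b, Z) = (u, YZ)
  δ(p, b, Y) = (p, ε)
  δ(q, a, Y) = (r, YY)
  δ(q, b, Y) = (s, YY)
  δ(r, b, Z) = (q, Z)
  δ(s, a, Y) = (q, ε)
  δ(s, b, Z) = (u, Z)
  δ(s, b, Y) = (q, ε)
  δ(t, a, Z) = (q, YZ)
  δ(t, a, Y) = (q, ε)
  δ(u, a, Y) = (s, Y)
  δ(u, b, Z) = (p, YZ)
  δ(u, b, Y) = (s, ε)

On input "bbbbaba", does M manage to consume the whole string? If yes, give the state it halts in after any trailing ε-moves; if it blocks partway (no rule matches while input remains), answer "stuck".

s

(p, bbbbaba, Z) ⊢ (u, bbbaba, YZ) ⊢ (s, bbaba, Z) ⊢ (u, baba, Z) ⊢ (p, aba, YZ) ⊢ (p, ba, Z) ⊢ (u, a, YZ) ⊢ (s, ε, YZ)
All input consumed; M is in state s.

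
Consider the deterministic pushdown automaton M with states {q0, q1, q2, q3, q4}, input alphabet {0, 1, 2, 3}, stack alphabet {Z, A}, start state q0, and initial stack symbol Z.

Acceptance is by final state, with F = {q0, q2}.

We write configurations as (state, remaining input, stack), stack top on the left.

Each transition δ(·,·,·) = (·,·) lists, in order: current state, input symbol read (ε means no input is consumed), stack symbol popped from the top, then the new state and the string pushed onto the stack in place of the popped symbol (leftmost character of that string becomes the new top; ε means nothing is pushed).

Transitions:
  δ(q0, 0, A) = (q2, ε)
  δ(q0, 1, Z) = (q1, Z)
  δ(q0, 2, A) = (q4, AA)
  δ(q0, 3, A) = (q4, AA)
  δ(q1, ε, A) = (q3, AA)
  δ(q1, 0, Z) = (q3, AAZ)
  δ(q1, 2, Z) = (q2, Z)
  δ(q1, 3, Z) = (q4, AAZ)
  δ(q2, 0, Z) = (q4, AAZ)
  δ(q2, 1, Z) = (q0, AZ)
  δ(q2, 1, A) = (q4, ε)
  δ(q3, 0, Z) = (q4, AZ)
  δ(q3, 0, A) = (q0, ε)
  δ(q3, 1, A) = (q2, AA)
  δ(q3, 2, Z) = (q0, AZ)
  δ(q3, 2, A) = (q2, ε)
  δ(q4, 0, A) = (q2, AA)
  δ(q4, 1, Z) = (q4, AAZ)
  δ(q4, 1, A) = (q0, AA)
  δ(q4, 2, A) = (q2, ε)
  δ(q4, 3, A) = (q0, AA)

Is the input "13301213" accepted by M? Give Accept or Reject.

Reject

(q0, 13301213, Z)
  read 1, top Z: go to q1, push Z → (q1, 3301213, Z)
  read 3, top Z: go to q4, push AAZ → (q4, 301213, AAZ)
  read 3, top A: go to q0, push AA → (q0, 01213, AAAZ)
  read 0, top A: go to q2, push ε → (q2, 1213, AAZ)
  read 1, top A: go to q4, push ε → (q4, 213, AZ)
  read 2, top A: go to q2, push ε → (q2, 13, Z)
  read 1, top Z: go to q0, push AZ → (q0, 3, AZ)
  read 3, top A: go to q4, push AA → (q4, ε, AAZ)
All input consumed; state q4 ∉ F and no further ε-move applies.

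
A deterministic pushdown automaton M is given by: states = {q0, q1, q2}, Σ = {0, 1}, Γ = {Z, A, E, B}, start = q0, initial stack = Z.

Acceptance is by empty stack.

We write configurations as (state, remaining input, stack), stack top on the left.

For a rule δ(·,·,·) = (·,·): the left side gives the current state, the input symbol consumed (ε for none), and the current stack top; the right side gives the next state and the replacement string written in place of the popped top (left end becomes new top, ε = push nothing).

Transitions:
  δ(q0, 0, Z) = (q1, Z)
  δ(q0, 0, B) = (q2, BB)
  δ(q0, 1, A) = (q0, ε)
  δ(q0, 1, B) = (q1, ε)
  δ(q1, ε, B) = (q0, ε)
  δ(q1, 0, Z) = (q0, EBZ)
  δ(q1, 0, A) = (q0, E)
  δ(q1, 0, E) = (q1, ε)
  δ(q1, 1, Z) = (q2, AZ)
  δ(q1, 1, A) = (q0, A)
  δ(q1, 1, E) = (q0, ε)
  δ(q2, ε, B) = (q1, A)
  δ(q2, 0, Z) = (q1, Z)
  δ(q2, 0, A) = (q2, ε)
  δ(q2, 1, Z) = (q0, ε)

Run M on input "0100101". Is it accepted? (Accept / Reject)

(q0, 0100101, Z)
  read 0, top Z: go to q1, push Z → (q1, 100101, Z)
  read 1, top Z: go to q2, push AZ → (q2, 00101, AZ)
  read 0, top A: go to q2, push ε → (q2, 0101, Z)
  read 0, top Z: go to q1, push Z → (q1, 101, Z)
  read 1, top Z: go to q2, push AZ → (q2, 01, AZ)
  read 0, top A: go to q2, push ε → (q2, 1, Z)
  read 1, top Z: go to q0, push ε → (q0, ε, ε)
All input consumed and the stack is empty.

Accept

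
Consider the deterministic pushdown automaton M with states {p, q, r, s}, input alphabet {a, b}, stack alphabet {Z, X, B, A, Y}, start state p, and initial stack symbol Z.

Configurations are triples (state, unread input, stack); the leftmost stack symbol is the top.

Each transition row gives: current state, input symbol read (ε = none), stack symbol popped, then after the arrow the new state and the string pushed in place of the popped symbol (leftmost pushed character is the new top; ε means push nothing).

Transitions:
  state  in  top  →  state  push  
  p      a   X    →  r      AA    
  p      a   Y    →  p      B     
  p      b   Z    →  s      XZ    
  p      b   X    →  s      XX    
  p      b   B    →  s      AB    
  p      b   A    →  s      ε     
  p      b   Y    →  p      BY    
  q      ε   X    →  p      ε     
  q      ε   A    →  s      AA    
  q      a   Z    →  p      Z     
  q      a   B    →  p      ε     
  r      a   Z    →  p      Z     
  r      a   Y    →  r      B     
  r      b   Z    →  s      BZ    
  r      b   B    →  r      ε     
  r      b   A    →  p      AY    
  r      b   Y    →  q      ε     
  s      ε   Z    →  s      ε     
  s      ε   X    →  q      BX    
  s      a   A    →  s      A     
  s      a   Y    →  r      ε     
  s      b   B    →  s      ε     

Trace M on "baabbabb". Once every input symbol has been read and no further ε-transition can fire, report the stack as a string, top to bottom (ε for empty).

(p, baabbabb, Z) ⊢ (s, aabbabb, XZ) ⊢ (q, aabbabb, BXZ) ⊢ (p, abbabb, XZ) ⊢ (r, bbabb, AAZ) ⊢ (p, babb, AYAZ) ⊢ (s, abb, YAZ) ⊢ (r, bb, AZ) ⊢ (p, b, AYZ) ⊢ (s, ε, YZ)
All input consumed in state s with stack YZ.

YZ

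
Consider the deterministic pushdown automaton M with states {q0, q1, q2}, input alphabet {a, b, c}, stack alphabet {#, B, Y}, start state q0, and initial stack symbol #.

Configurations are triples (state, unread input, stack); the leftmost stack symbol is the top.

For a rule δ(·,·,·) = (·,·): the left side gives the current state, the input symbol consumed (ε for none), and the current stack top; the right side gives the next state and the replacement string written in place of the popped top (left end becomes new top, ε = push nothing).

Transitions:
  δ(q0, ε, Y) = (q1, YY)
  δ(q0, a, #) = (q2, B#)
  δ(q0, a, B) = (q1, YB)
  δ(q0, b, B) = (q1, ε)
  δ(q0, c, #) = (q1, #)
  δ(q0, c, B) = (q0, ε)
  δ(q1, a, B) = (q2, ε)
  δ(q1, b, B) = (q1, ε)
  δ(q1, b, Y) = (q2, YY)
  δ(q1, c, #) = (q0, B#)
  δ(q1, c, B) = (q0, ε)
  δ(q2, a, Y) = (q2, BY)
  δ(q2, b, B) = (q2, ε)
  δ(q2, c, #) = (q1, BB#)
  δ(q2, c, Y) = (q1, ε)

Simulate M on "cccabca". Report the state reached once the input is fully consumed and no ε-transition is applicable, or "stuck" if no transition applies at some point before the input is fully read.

q2

(q0, cccabca, #)
  read c, top #: go to q1, push # → (q1, ccabca, #)
  read c, top #: go to q0, push B# → (q0, cabca, B#)
  read c, top B: go to q0, push ε → (q0, abca, #)
  read a, top #: go to q2, push B# → (q2, bca, B#)
  read b, top B: go to q2, push ε → (q2, ca, #)
  read c, top #: go to q1, push BB# → (q1, a, BB#)
  read a, top B: go to q2, push ε → (q2, ε, B#)
All input consumed; M is in state q2.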